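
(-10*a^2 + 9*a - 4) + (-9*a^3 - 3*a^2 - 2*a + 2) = -9*a^3 - 13*a^2 + 7*a - 2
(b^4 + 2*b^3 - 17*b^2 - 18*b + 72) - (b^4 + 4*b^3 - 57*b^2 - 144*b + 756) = -2*b^3 + 40*b^2 + 126*b - 684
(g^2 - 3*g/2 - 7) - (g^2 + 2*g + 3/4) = -7*g/2 - 31/4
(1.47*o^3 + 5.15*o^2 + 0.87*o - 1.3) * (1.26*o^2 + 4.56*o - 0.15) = 1.8522*o^5 + 13.1922*o^4 + 24.3597*o^3 + 1.5567*o^2 - 6.0585*o + 0.195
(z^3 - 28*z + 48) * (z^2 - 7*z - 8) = z^5 - 7*z^4 - 36*z^3 + 244*z^2 - 112*z - 384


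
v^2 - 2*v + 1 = (v - 1)^2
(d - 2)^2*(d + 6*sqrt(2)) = d^3 - 4*d^2 + 6*sqrt(2)*d^2 - 24*sqrt(2)*d + 4*d + 24*sqrt(2)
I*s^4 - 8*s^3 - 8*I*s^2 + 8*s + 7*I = (s + 1)*(s + I)*(s + 7*I)*(I*s - I)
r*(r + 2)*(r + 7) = r^3 + 9*r^2 + 14*r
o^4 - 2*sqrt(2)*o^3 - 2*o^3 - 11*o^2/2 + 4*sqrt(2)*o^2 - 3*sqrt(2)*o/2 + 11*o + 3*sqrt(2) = (o - 2)*(o - 3*sqrt(2))*(o + sqrt(2)/2)^2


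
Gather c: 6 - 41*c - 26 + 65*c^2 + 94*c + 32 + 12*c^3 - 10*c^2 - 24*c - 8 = 12*c^3 + 55*c^2 + 29*c + 4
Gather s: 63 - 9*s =63 - 9*s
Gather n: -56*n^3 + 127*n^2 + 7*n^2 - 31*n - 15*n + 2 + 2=-56*n^3 + 134*n^2 - 46*n + 4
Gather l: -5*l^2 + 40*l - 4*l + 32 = -5*l^2 + 36*l + 32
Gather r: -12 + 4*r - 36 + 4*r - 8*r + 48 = 0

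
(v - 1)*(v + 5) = v^2 + 4*v - 5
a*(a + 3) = a^2 + 3*a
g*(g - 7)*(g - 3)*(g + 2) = g^4 - 8*g^3 + g^2 + 42*g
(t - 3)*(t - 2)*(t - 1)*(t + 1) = t^4 - 5*t^3 + 5*t^2 + 5*t - 6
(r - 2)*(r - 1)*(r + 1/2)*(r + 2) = r^4 - r^3/2 - 9*r^2/2 + 2*r + 2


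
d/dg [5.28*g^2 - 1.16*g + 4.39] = 10.56*g - 1.16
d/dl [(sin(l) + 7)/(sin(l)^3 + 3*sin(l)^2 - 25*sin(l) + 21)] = 2*(2 - sin(l))*cos(l)/((sin(l) - 3)^2*(sin(l) - 1)^2)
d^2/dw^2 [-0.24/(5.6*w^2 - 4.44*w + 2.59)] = (15.0528*w^2 - 11.93472*w - 0.24*(11.2*w - 4.44)*(22.4*w - 8.88) + 6.96192)/(5.6*w^2 - 4.44*w + 2.59)^3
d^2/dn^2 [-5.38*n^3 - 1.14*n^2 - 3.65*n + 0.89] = -32.28*n - 2.28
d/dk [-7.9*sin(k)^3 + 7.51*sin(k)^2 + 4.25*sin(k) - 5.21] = (-23.7*sin(k)^2 + 15.02*sin(k) + 4.25)*cos(k)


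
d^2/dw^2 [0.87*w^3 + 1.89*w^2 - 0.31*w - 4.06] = 5.22*w + 3.78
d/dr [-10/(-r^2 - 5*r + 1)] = 10*(-2*r - 5)/(r^2 + 5*r - 1)^2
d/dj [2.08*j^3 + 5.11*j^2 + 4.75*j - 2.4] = 6.24*j^2 + 10.22*j + 4.75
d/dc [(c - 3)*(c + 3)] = 2*c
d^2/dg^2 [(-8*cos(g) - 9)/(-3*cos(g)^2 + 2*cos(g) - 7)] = 4*(324*(1 - cos(2*g))^2*cos(g) + 186*(1 - cos(2*g))^2 + 1657*cos(g) - 350*cos(2*g) - 369*cos(3*g) - 72*cos(5*g) - 930)/(4*cos(g) - 3*cos(2*g) - 17)^3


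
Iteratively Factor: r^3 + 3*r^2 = (r + 3)*(r^2) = r*(r + 3)*(r)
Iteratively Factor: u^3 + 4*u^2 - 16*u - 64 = (u - 4)*(u^2 + 8*u + 16) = (u - 4)*(u + 4)*(u + 4)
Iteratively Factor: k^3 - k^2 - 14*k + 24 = (k - 3)*(k^2 + 2*k - 8) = (k - 3)*(k + 4)*(k - 2)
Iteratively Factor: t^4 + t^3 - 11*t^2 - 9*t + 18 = (t - 3)*(t^3 + 4*t^2 + t - 6) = (t - 3)*(t + 2)*(t^2 + 2*t - 3) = (t - 3)*(t + 2)*(t + 3)*(t - 1)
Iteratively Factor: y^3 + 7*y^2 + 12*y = (y)*(y^2 + 7*y + 12) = y*(y + 3)*(y + 4)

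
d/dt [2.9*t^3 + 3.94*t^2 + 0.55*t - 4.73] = 8.7*t^2 + 7.88*t + 0.55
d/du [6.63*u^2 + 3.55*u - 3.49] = 13.26*u + 3.55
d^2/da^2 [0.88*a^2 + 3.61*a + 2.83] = 1.76000000000000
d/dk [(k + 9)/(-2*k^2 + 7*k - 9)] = (-2*k^2 + 7*k + (k + 9)*(4*k - 7) - 9)/(2*k^2 - 7*k + 9)^2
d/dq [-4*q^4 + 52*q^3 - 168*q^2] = 4*q*(-4*q^2 + 39*q - 84)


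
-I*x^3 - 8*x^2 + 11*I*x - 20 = (x - 5*I)*(x - 4*I)*(-I*x + 1)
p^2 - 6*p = p*(p - 6)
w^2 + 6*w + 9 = (w + 3)^2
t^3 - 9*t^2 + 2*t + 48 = (t - 8)*(t - 3)*(t + 2)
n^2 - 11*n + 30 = (n - 6)*(n - 5)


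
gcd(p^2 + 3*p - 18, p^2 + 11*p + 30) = p + 6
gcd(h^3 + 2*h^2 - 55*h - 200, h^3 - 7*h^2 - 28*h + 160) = h^2 - 3*h - 40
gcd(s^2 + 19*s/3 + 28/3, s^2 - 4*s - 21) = 1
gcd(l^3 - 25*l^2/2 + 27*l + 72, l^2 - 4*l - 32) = l - 8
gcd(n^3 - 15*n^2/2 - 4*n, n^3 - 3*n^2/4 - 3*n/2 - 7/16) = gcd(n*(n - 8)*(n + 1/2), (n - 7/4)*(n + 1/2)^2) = n + 1/2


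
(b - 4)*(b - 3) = b^2 - 7*b + 12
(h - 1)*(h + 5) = h^2 + 4*h - 5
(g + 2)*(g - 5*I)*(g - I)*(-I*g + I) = -I*g^4 - 6*g^3 - I*g^3 - 6*g^2 + 7*I*g^2 + 12*g + 5*I*g - 10*I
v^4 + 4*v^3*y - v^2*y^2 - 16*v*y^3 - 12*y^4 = (v - 2*y)*(v + y)*(v + 2*y)*(v + 3*y)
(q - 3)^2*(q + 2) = q^3 - 4*q^2 - 3*q + 18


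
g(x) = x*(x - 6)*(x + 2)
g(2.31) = -36.74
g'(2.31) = -14.47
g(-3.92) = -74.66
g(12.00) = 1008.00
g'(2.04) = -15.84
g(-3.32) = -40.84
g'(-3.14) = 42.70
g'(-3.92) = 65.46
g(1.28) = -19.82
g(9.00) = 297.00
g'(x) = x*(x - 6) + x*(x + 2) + (x - 6)*(x + 2) = 3*x^2 - 8*x - 12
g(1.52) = -23.97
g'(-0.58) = -6.35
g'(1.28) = -17.32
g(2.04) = -32.64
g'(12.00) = 324.00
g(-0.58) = 5.42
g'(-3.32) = 47.63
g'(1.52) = -17.23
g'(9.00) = 159.00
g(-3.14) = -32.72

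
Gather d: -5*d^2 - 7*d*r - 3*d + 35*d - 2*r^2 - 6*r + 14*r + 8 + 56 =-5*d^2 + d*(32 - 7*r) - 2*r^2 + 8*r + 64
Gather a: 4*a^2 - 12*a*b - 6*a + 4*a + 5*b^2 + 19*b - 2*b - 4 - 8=4*a^2 + a*(-12*b - 2) + 5*b^2 + 17*b - 12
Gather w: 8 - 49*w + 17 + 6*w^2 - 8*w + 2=6*w^2 - 57*w + 27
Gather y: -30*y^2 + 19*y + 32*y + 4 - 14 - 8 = -30*y^2 + 51*y - 18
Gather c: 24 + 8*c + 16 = 8*c + 40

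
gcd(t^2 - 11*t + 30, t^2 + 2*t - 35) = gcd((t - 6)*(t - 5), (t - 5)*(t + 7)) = t - 5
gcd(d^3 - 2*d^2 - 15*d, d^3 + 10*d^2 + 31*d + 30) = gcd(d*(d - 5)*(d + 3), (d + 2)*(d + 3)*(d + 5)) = d + 3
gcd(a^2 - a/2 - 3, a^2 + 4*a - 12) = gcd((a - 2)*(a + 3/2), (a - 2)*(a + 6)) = a - 2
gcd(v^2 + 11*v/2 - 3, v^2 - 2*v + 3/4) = v - 1/2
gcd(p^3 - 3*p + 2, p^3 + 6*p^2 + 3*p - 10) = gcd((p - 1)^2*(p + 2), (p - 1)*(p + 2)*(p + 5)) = p^2 + p - 2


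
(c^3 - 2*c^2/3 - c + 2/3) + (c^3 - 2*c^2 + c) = 2*c^3 - 8*c^2/3 + 2/3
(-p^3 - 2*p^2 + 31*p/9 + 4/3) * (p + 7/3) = -p^4 - 13*p^3/3 - 11*p^2/9 + 253*p/27 + 28/9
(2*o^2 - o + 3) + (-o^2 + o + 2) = o^2 + 5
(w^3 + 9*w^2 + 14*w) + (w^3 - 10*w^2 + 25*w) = 2*w^3 - w^2 + 39*w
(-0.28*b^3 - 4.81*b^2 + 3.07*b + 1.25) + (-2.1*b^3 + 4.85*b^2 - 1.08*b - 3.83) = -2.38*b^3 + 0.04*b^2 + 1.99*b - 2.58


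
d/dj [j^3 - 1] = 3*j^2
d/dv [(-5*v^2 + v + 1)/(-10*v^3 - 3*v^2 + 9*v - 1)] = 2*(-25*v^4 + 10*v^3 - 6*v^2 + 8*v - 5)/(100*v^6 + 60*v^5 - 171*v^4 - 34*v^3 + 87*v^2 - 18*v + 1)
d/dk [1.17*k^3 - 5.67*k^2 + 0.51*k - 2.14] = 3.51*k^2 - 11.34*k + 0.51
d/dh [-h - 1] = -1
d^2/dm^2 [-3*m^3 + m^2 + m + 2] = 2 - 18*m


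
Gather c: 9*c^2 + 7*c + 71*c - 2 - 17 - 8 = 9*c^2 + 78*c - 27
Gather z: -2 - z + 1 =-z - 1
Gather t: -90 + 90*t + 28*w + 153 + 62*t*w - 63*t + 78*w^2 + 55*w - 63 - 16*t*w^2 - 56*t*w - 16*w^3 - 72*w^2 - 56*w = t*(-16*w^2 + 6*w + 27) - 16*w^3 + 6*w^2 + 27*w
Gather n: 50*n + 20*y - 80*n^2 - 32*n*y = -80*n^2 + n*(50 - 32*y) + 20*y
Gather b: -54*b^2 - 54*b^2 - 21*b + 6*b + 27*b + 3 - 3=-108*b^2 + 12*b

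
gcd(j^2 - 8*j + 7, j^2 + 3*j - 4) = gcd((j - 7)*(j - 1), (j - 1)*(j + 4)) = j - 1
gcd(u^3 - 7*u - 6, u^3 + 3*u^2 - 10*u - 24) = u^2 - u - 6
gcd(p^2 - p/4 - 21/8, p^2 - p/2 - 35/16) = p - 7/4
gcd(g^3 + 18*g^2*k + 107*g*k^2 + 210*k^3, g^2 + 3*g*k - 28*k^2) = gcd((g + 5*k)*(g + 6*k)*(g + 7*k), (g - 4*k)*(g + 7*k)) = g + 7*k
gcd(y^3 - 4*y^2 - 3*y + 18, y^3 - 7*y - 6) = y^2 - y - 6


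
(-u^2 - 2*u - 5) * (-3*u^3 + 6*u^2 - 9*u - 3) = 3*u^5 + 12*u^3 - 9*u^2 + 51*u + 15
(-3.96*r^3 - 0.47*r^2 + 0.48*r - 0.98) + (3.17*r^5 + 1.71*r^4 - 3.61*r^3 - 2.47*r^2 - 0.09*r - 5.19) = 3.17*r^5 + 1.71*r^4 - 7.57*r^3 - 2.94*r^2 + 0.39*r - 6.17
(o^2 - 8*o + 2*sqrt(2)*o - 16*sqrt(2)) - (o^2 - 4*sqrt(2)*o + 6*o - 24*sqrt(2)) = -14*o + 6*sqrt(2)*o + 8*sqrt(2)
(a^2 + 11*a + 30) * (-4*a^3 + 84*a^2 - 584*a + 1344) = -4*a^5 + 40*a^4 + 220*a^3 - 2560*a^2 - 2736*a + 40320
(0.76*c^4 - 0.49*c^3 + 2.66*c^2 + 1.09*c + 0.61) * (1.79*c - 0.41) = 1.3604*c^5 - 1.1887*c^4 + 4.9623*c^3 + 0.8605*c^2 + 0.645*c - 0.2501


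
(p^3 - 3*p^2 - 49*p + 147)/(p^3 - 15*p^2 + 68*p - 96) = (p^2 - 49)/(p^2 - 12*p + 32)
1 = 1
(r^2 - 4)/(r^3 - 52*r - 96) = (r - 2)/(r^2 - 2*r - 48)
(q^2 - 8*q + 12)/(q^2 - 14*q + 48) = (q - 2)/(q - 8)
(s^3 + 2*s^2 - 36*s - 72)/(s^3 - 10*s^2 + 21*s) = (s^3 + 2*s^2 - 36*s - 72)/(s*(s^2 - 10*s + 21))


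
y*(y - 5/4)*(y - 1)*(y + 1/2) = y^4 - 7*y^3/4 + y^2/8 + 5*y/8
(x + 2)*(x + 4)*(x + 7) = x^3 + 13*x^2 + 50*x + 56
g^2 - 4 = (g - 2)*(g + 2)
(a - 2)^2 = a^2 - 4*a + 4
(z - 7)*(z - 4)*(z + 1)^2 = z^4 - 9*z^3 + 7*z^2 + 45*z + 28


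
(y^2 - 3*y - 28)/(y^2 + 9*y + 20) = (y - 7)/(y + 5)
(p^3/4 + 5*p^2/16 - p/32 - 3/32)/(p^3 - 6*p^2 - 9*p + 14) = (8*p^3 + 10*p^2 - p - 3)/(32*(p^3 - 6*p^2 - 9*p + 14))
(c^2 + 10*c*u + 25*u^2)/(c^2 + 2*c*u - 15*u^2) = (-c - 5*u)/(-c + 3*u)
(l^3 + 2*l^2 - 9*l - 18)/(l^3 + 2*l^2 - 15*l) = (l^2 + 5*l + 6)/(l*(l + 5))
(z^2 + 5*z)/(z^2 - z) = (z + 5)/(z - 1)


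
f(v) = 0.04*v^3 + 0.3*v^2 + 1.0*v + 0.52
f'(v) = 0.12*v^2 + 0.6*v + 1.0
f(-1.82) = -0.55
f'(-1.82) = 0.31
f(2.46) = 5.39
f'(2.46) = 3.20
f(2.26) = 4.77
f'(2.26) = 2.97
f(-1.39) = -0.40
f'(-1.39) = 0.40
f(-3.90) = -1.19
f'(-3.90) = 0.49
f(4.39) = 14.08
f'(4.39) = 5.95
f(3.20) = 8.10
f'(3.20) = 4.15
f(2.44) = 5.33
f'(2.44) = 3.18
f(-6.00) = -3.32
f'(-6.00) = 1.72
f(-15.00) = -81.98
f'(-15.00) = 19.00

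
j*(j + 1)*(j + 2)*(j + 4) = j^4 + 7*j^3 + 14*j^2 + 8*j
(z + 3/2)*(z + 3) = z^2 + 9*z/2 + 9/2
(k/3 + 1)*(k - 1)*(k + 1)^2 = k^4/3 + 4*k^3/3 + 2*k^2/3 - 4*k/3 - 1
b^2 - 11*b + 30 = (b - 6)*(b - 5)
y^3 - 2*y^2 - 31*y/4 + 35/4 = (y - 7/2)*(y - 1)*(y + 5/2)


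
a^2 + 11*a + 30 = (a + 5)*(a + 6)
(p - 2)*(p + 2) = p^2 - 4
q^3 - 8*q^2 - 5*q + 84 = (q - 7)*(q - 4)*(q + 3)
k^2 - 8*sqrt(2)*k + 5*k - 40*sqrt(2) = (k + 5)*(k - 8*sqrt(2))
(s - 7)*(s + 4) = s^2 - 3*s - 28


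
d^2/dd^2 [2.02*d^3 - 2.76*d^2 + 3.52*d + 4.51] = 12.12*d - 5.52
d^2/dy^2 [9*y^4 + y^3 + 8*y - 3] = 6*y*(18*y + 1)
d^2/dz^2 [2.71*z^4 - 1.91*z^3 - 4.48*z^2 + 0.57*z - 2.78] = 32.52*z^2 - 11.46*z - 8.96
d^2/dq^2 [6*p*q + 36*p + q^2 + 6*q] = 2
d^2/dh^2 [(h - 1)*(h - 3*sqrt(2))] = 2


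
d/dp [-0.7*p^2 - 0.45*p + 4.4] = -1.4*p - 0.45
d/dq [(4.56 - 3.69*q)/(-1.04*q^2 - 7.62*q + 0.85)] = (-3.8376*q^2 + 9.4848*q + 31.6107)/(1.0816*q^4 + 15.8496*q^3 + 56.2964*q^2 - 12.954*q + 0.7225)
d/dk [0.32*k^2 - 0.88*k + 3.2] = 0.64*k - 0.88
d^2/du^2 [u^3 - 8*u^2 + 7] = 6*u - 16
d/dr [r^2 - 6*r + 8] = 2*r - 6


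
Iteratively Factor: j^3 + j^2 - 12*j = (j - 3)*(j^2 + 4*j) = j*(j - 3)*(j + 4)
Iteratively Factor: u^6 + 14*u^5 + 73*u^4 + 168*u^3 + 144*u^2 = (u)*(u^5 + 14*u^4 + 73*u^3 + 168*u^2 + 144*u) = u*(u + 4)*(u^4 + 10*u^3 + 33*u^2 + 36*u) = u*(u + 4)^2*(u^3 + 6*u^2 + 9*u) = u^2*(u + 4)^2*(u^2 + 6*u + 9) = u^2*(u + 3)*(u + 4)^2*(u + 3)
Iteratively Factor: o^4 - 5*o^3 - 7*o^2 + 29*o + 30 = (o + 1)*(o^3 - 6*o^2 - o + 30) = (o + 1)*(o + 2)*(o^2 - 8*o + 15) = (o - 3)*(o + 1)*(o + 2)*(o - 5)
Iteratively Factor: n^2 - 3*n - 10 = (n - 5)*(n + 2)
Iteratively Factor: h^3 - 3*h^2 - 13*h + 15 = (h + 3)*(h^2 - 6*h + 5) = (h - 1)*(h + 3)*(h - 5)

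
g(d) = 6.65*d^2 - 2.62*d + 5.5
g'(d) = 13.3*d - 2.62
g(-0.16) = 6.09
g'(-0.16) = -4.75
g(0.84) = 7.99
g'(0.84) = 8.55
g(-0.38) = 7.46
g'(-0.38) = -7.67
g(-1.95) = 35.90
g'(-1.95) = -28.56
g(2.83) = 51.34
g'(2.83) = 35.02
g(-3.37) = 89.85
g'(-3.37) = -47.44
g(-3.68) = 105.20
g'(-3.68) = -51.56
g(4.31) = 117.74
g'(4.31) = 54.70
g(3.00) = 57.49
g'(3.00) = 37.28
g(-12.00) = 994.54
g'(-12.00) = -162.22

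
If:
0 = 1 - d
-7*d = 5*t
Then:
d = 1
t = -7/5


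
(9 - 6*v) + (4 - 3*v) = 13 - 9*v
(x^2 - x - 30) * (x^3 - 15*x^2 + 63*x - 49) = x^5 - 16*x^4 + 48*x^3 + 338*x^2 - 1841*x + 1470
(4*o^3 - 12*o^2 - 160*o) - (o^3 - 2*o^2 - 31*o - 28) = 3*o^3 - 10*o^2 - 129*o + 28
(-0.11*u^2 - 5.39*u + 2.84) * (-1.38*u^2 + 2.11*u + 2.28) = 0.1518*u^4 + 7.2061*u^3 - 15.5429*u^2 - 6.2968*u + 6.4752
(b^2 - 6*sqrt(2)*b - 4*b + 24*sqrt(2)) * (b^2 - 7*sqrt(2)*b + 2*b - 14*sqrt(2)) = b^4 - 13*sqrt(2)*b^3 - 2*b^3 + 26*sqrt(2)*b^2 + 76*b^2 - 168*b + 104*sqrt(2)*b - 672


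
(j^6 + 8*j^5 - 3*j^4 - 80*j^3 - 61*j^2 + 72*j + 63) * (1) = j^6 + 8*j^5 - 3*j^4 - 80*j^3 - 61*j^2 + 72*j + 63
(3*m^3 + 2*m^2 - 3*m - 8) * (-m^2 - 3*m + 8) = -3*m^5 - 11*m^4 + 21*m^3 + 33*m^2 - 64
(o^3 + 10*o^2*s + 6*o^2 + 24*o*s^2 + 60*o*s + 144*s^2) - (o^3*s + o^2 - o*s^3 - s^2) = -o^3*s + o^3 + 10*o^2*s + 5*o^2 + o*s^3 + 24*o*s^2 + 60*o*s + 145*s^2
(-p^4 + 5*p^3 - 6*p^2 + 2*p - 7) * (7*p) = -7*p^5 + 35*p^4 - 42*p^3 + 14*p^2 - 49*p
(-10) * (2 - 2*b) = 20*b - 20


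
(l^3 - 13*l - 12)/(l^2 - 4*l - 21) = (l^2 - 3*l - 4)/(l - 7)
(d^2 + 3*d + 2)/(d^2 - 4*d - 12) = (d + 1)/(d - 6)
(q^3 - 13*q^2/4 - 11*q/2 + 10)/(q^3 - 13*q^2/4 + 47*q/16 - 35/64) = 16*(q^2 - 2*q - 8)/(16*q^2 - 32*q + 7)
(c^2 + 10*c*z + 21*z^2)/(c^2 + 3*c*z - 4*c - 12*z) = (c + 7*z)/(c - 4)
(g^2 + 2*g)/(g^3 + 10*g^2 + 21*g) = (g + 2)/(g^2 + 10*g + 21)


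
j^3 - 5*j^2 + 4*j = j*(j - 4)*(j - 1)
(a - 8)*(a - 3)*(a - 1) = a^3 - 12*a^2 + 35*a - 24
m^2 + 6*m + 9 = (m + 3)^2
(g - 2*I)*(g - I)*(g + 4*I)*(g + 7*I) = g^4 + 8*I*g^3 + 3*g^2 + 62*I*g + 56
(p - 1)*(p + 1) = p^2 - 1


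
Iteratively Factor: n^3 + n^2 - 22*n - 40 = (n - 5)*(n^2 + 6*n + 8) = (n - 5)*(n + 2)*(n + 4)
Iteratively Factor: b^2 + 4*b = (b + 4)*(b)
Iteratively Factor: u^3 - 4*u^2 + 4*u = (u - 2)*(u^2 - 2*u) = u*(u - 2)*(u - 2)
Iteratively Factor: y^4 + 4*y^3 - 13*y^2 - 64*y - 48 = (y + 3)*(y^3 + y^2 - 16*y - 16) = (y + 1)*(y + 3)*(y^2 - 16) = (y + 1)*(y + 3)*(y + 4)*(y - 4)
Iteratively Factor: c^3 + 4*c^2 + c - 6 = (c + 2)*(c^2 + 2*c - 3) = (c - 1)*(c + 2)*(c + 3)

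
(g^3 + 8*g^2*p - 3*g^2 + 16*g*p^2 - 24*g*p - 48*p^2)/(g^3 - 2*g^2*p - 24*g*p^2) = (-g^2 - 4*g*p + 3*g + 12*p)/(g*(-g + 6*p))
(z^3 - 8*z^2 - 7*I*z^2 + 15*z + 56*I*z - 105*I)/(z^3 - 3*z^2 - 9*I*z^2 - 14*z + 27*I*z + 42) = (z - 5)/(z - 2*I)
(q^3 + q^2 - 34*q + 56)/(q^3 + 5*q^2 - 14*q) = (q - 4)/q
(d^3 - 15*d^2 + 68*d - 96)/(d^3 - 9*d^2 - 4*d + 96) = (d - 3)/(d + 3)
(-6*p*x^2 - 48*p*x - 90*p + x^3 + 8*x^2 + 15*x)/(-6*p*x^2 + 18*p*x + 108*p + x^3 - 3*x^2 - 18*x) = (x + 5)/(x - 6)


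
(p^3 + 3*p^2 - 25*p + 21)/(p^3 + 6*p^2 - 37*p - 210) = (p^2 - 4*p + 3)/(p^2 - p - 30)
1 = 1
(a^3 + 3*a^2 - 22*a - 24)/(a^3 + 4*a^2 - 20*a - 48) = (a + 1)/(a + 2)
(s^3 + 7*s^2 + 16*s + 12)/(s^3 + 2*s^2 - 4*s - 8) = (s + 3)/(s - 2)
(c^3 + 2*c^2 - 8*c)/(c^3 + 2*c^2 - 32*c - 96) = c*(c - 2)/(c^2 - 2*c - 24)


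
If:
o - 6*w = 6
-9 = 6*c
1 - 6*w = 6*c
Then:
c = -3/2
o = 16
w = 5/3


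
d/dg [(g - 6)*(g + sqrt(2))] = 2*g - 6 + sqrt(2)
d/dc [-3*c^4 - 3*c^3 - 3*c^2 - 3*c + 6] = -12*c^3 - 9*c^2 - 6*c - 3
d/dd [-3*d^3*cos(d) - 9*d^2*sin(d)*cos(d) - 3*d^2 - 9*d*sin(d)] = 3*d^3*sin(d) - 9*d^2*cos(d) - 9*d^2*cos(2*d) - 9*d*sin(2*d) - 9*d*cos(d) - 6*d - 9*sin(d)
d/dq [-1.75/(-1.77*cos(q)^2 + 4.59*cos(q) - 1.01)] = (6.195*cos(q) - 8.0325)*sin(q)/(1.77*cos(q)^2 - 4.59*cos(q) + 1.01)^2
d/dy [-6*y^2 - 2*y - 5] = -12*y - 2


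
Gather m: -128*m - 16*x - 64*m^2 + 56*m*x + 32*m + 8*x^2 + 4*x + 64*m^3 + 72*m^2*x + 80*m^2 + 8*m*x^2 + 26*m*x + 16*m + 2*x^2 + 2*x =64*m^3 + m^2*(72*x + 16) + m*(8*x^2 + 82*x - 80) + 10*x^2 - 10*x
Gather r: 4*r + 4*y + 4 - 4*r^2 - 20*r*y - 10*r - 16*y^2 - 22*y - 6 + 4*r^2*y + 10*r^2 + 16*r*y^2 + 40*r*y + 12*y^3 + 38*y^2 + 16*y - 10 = r^2*(4*y + 6) + r*(16*y^2 + 20*y - 6) + 12*y^3 + 22*y^2 - 2*y - 12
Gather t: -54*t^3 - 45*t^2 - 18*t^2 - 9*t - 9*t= -54*t^3 - 63*t^2 - 18*t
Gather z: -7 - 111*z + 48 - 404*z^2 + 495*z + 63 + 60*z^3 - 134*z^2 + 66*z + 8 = 60*z^3 - 538*z^2 + 450*z + 112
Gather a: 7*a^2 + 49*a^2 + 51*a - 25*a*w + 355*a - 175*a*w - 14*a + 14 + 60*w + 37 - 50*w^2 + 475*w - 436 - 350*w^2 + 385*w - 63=56*a^2 + a*(392 - 200*w) - 400*w^2 + 920*w - 448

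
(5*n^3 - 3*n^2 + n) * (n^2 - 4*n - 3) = 5*n^5 - 23*n^4 - 2*n^3 + 5*n^2 - 3*n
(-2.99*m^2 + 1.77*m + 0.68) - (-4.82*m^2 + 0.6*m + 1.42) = 1.83*m^2 + 1.17*m - 0.74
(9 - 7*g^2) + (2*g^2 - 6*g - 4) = -5*g^2 - 6*g + 5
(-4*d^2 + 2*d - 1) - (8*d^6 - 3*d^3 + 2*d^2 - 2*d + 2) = -8*d^6 + 3*d^3 - 6*d^2 + 4*d - 3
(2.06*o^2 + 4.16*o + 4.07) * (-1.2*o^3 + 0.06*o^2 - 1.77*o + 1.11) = -2.472*o^5 - 4.8684*o^4 - 8.2806*o^3 - 4.8324*o^2 - 2.5863*o + 4.5177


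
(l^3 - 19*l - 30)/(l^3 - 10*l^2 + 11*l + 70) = (l + 3)/(l - 7)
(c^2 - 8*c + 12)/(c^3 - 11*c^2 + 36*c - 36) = 1/(c - 3)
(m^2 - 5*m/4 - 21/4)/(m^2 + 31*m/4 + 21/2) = (m - 3)/(m + 6)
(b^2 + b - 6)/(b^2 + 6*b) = (b^2 + b - 6)/(b*(b + 6))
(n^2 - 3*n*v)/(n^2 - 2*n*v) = (n - 3*v)/(n - 2*v)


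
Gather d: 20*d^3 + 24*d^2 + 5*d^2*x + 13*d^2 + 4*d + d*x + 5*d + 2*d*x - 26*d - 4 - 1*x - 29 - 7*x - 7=20*d^3 + d^2*(5*x + 37) + d*(3*x - 17) - 8*x - 40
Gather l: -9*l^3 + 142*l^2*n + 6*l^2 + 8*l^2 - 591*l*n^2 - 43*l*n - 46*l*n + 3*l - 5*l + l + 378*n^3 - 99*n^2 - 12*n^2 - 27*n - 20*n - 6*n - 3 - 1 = -9*l^3 + l^2*(142*n + 14) + l*(-591*n^2 - 89*n - 1) + 378*n^3 - 111*n^2 - 53*n - 4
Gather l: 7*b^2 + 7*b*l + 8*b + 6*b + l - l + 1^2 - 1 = 7*b^2 + 7*b*l + 14*b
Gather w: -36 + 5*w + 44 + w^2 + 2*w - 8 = w^2 + 7*w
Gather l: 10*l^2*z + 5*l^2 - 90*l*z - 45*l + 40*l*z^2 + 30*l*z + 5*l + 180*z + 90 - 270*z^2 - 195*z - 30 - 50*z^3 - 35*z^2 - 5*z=l^2*(10*z + 5) + l*(40*z^2 - 60*z - 40) - 50*z^3 - 305*z^2 - 20*z + 60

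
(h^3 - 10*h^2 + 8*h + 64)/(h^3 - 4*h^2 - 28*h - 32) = (h - 4)/(h + 2)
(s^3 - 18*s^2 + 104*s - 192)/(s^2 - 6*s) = s - 12 + 32/s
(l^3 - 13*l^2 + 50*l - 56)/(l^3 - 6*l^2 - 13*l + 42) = (l - 4)/(l + 3)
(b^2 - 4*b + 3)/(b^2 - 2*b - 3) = (b - 1)/(b + 1)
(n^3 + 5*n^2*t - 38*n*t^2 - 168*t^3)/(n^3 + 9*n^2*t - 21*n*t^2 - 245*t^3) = (-n^2 + 2*n*t + 24*t^2)/(-n^2 - 2*n*t + 35*t^2)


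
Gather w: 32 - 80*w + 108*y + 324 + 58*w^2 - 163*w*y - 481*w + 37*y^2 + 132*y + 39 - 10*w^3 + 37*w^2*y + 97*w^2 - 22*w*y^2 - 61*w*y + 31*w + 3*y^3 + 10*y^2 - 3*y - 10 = -10*w^3 + w^2*(37*y + 155) + w*(-22*y^2 - 224*y - 530) + 3*y^3 + 47*y^2 + 237*y + 385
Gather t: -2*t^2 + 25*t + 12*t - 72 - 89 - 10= -2*t^2 + 37*t - 171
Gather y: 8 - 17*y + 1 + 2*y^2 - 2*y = 2*y^2 - 19*y + 9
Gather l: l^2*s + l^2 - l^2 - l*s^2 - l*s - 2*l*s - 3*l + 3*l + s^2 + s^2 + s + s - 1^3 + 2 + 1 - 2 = l^2*s + l*(-s^2 - 3*s) + 2*s^2 + 2*s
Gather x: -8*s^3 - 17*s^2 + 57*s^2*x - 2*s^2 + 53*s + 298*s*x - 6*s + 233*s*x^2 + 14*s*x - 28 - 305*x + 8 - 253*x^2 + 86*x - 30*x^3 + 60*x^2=-8*s^3 - 19*s^2 + 47*s - 30*x^3 + x^2*(233*s - 193) + x*(57*s^2 + 312*s - 219) - 20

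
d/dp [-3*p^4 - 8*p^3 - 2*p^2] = 4*p*(-3*p^2 - 6*p - 1)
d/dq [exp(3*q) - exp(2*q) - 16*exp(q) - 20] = (3*exp(2*q) - 2*exp(q) - 16)*exp(q)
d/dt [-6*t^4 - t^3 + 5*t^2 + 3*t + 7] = -24*t^3 - 3*t^2 + 10*t + 3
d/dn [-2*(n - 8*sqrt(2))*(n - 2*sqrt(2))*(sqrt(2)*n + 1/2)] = -6*sqrt(2)*n^2 + 78*n - 54*sqrt(2)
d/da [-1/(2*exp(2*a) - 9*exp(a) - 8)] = (4*exp(a) - 9)*exp(a)/(-2*exp(2*a) + 9*exp(a) + 8)^2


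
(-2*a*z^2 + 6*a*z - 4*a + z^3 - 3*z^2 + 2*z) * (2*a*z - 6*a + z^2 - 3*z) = -4*a^2*z^3 + 24*a^2*z^2 - 44*a^2*z + 24*a^2 + z^5 - 6*z^4 + 11*z^3 - 6*z^2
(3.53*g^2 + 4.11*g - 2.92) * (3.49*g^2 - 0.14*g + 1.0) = 12.3197*g^4 + 13.8497*g^3 - 7.2362*g^2 + 4.5188*g - 2.92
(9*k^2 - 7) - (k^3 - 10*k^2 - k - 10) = -k^3 + 19*k^2 + k + 3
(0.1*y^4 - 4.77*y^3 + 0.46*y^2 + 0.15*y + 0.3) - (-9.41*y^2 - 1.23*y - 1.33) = 0.1*y^4 - 4.77*y^3 + 9.87*y^2 + 1.38*y + 1.63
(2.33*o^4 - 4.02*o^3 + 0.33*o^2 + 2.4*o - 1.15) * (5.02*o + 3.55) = 11.6966*o^5 - 11.9089*o^4 - 12.6144*o^3 + 13.2195*o^2 + 2.747*o - 4.0825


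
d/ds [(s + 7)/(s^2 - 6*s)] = (-s^2 - 14*s + 42)/(s^2*(s^2 - 12*s + 36))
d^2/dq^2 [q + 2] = 0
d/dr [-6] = 0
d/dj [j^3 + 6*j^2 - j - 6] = 3*j^2 + 12*j - 1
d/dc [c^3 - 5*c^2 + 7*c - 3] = 3*c^2 - 10*c + 7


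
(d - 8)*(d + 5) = d^2 - 3*d - 40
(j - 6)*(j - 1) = j^2 - 7*j + 6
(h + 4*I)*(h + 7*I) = h^2 + 11*I*h - 28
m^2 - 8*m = m*(m - 8)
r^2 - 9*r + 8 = (r - 8)*(r - 1)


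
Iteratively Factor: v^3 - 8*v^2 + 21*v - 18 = (v - 2)*(v^2 - 6*v + 9) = (v - 3)*(v - 2)*(v - 3)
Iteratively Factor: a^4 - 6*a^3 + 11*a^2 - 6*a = (a)*(a^3 - 6*a^2 + 11*a - 6) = a*(a - 2)*(a^2 - 4*a + 3) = a*(a - 2)*(a - 1)*(a - 3)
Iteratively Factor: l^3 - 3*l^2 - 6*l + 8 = (l - 4)*(l^2 + l - 2) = (l - 4)*(l + 2)*(l - 1)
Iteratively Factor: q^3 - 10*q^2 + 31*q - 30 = (q - 5)*(q^2 - 5*q + 6) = (q - 5)*(q - 2)*(q - 3)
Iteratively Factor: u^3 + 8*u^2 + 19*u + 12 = (u + 3)*(u^2 + 5*u + 4) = (u + 1)*(u + 3)*(u + 4)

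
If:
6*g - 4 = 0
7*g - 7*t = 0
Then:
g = 2/3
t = 2/3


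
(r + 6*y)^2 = r^2 + 12*r*y + 36*y^2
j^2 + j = j*(j + 1)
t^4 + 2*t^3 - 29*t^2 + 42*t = t*(t - 3)*(t - 2)*(t + 7)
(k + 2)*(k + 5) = k^2 + 7*k + 10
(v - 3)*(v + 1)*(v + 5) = v^3 + 3*v^2 - 13*v - 15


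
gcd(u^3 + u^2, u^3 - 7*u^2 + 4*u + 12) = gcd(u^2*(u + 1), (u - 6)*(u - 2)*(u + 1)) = u + 1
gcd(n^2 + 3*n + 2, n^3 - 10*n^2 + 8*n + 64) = n + 2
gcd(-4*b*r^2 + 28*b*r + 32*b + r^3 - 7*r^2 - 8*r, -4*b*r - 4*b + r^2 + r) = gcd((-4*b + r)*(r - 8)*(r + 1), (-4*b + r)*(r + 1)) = -4*b*r - 4*b + r^2 + r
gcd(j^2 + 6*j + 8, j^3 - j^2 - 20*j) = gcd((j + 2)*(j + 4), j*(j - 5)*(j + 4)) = j + 4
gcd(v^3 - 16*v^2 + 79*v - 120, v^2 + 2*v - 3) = 1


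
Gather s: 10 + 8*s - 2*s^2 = -2*s^2 + 8*s + 10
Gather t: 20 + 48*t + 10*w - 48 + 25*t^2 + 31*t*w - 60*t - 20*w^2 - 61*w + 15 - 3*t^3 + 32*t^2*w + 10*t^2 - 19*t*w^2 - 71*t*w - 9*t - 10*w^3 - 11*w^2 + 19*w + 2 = -3*t^3 + t^2*(32*w + 35) + t*(-19*w^2 - 40*w - 21) - 10*w^3 - 31*w^2 - 32*w - 11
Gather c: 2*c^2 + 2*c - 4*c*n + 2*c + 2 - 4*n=2*c^2 + c*(4 - 4*n) - 4*n + 2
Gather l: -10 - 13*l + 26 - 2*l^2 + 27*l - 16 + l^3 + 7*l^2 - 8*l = l^3 + 5*l^2 + 6*l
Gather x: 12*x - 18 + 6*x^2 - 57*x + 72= 6*x^2 - 45*x + 54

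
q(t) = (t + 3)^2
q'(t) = 2*t + 6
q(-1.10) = 3.61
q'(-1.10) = 3.80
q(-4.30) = 1.69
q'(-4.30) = -2.60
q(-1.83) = 1.37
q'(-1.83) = 2.34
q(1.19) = 17.56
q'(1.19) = 8.38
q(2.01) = 25.10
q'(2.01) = 10.02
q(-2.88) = 0.01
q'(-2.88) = 0.24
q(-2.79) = 0.04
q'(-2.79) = 0.42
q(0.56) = 12.67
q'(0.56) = 7.12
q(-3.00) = 0.00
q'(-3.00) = 0.00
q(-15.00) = 144.00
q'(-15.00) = -24.00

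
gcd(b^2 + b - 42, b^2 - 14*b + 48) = b - 6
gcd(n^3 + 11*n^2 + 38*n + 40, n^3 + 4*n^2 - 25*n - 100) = n^2 + 9*n + 20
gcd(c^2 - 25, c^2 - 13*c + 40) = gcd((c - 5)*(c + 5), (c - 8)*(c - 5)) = c - 5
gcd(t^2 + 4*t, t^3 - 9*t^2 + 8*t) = t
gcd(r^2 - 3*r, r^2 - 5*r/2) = r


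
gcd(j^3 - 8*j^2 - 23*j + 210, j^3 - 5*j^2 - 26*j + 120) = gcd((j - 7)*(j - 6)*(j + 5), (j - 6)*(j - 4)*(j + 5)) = j^2 - j - 30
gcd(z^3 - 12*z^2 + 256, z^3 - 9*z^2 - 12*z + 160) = z^2 - 4*z - 32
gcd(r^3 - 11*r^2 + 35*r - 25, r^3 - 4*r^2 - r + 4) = r - 1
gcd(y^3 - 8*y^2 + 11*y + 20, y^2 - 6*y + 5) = y - 5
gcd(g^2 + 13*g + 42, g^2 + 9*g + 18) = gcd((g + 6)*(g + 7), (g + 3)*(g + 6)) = g + 6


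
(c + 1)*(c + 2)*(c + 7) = c^3 + 10*c^2 + 23*c + 14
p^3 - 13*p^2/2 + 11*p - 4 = (p - 4)*(p - 2)*(p - 1/2)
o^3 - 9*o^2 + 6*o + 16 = (o - 8)*(o - 2)*(o + 1)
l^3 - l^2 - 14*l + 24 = (l - 3)*(l - 2)*(l + 4)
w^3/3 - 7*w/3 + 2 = (w/3 + 1)*(w - 2)*(w - 1)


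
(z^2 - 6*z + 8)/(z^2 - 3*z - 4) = (z - 2)/(z + 1)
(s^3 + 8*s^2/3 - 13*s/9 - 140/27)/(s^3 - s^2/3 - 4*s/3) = (s^2 + 4*s + 35/9)/(s*(s + 1))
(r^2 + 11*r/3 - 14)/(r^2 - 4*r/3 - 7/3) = (r + 6)/(r + 1)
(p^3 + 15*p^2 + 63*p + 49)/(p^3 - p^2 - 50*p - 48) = (p^2 + 14*p + 49)/(p^2 - 2*p - 48)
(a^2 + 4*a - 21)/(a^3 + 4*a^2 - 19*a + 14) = (a - 3)/(a^2 - 3*a + 2)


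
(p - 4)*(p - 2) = p^2 - 6*p + 8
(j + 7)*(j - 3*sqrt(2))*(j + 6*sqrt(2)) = j^3 + 3*sqrt(2)*j^2 + 7*j^2 - 36*j + 21*sqrt(2)*j - 252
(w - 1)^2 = w^2 - 2*w + 1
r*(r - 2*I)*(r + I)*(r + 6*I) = r^4 + 5*I*r^3 + 8*r^2 + 12*I*r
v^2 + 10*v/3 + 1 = (v + 1/3)*(v + 3)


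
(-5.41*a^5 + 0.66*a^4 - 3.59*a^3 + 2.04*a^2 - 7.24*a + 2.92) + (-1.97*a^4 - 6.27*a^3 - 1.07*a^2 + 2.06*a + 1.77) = -5.41*a^5 - 1.31*a^4 - 9.86*a^3 + 0.97*a^2 - 5.18*a + 4.69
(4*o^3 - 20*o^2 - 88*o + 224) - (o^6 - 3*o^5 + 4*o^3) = -o^6 + 3*o^5 - 20*o^2 - 88*o + 224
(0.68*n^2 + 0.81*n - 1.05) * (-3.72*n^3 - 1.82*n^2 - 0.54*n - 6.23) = -2.5296*n^5 - 4.2508*n^4 + 2.0646*n^3 - 2.7628*n^2 - 4.4793*n + 6.5415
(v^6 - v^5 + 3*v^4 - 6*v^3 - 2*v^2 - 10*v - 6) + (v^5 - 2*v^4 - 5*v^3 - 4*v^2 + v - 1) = v^6 + v^4 - 11*v^3 - 6*v^2 - 9*v - 7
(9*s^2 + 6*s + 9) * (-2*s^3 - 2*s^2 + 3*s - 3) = -18*s^5 - 30*s^4 - 3*s^3 - 27*s^2 + 9*s - 27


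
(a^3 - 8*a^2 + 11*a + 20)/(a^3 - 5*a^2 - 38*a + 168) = (a^2 - 4*a - 5)/(a^2 - a - 42)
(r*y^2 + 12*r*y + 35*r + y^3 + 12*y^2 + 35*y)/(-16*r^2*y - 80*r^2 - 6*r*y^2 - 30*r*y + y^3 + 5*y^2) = (r*y + 7*r + y^2 + 7*y)/(-16*r^2 - 6*r*y + y^2)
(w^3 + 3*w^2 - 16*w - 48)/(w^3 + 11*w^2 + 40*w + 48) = (w - 4)/(w + 4)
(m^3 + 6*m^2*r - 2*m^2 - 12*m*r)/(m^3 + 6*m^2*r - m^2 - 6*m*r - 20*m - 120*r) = m*(m - 2)/(m^2 - m - 20)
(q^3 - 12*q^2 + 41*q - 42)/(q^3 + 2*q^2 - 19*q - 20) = (q^3 - 12*q^2 + 41*q - 42)/(q^3 + 2*q^2 - 19*q - 20)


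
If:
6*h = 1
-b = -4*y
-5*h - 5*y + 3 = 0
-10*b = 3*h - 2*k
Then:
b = 26/15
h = 1/6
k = 107/12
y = 13/30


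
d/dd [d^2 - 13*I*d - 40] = 2*d - 13*I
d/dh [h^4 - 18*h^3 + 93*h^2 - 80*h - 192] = 4*h^3 - 54*h^2 + 186*h - 80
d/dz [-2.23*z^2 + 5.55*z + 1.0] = 5.55 - 4.46*z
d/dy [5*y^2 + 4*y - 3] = 10*y + 4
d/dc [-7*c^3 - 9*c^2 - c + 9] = -21*c^2 - 18*c - 1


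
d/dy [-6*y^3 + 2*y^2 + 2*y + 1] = -18*y^2 + 4*y + 2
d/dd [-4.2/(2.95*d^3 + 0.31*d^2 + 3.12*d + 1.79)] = (37.17*d^2 + 2.604*d + 13.104)/(2.95*d^3 + 0.31*d^2 + 3.12*d + 1.79)^2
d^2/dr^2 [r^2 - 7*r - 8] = 2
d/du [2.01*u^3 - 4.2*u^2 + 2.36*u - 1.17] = 6.03*u^2 - 8.4*u + 2.36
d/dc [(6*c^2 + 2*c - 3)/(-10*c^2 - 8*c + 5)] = 14*(-2*c^2 - 1)/(100*c^4 + 160*c^3 - 36*c^2 - 80*c + 25)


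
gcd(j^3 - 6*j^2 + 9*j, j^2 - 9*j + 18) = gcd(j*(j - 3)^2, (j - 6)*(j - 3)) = j - 3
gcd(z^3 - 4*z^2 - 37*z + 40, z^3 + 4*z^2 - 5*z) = z^2 + 4*z - 5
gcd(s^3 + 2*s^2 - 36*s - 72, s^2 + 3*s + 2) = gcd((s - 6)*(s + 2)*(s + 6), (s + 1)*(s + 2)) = s + 2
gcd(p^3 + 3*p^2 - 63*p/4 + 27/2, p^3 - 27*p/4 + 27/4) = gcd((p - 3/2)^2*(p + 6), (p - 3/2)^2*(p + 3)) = p^2 - 3*p + 9/4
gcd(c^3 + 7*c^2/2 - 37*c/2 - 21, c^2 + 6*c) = c + 6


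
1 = 1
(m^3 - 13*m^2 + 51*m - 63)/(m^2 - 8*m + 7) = (m^2 - 6*m + 9)/(m - 1)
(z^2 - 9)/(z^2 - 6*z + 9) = (z + 3)/(z - 3)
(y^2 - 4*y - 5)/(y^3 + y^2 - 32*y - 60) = (y^2 - 4*y - 5)/(y^3 + y^2 - 32*y - 60)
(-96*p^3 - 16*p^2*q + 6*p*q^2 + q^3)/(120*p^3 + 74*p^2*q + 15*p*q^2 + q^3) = (-4*p + q)/(5*p + q)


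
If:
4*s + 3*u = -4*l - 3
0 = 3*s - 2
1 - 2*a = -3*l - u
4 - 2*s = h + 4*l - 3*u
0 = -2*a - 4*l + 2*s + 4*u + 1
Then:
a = -17/22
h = 5/33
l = -13/33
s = 2/3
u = -15/11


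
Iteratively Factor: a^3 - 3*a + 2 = (a - 1)*(a^2 + a - 2) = (a - 1)^2*(a + 2)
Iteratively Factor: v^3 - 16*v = (v)*(v^2 - 16) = v*(v - 4)*(v + 4)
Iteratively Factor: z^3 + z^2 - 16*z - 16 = (z + 4)*(z^2 - 3*z - 4) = (z - 4)*(z + 4)*(z + 1)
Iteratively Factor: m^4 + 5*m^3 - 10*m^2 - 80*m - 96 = (m - 4)*(m^3 + 9*m^2 + 26*m + 24) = (m - 4)*(m + 4)*(m^2 + 5*m + 6) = (m - 4)*(m + 2)*(m + 4)*(m + 3)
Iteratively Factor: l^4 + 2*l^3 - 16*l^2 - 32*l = (l + 2)*(l^3 - 16*l) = (l + 2)*(l + 4)*(l^2 - 4*l) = (l - 4)*(l + 2)*(l + 4)*(l)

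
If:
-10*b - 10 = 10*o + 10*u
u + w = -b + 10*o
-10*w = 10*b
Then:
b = -w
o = w/11 - 1/11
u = 10*w/11 - 10/11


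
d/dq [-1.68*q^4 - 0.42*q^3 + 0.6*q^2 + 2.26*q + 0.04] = -6.72*q^3 - 1.26*q^2 + 1.2*q + 2.26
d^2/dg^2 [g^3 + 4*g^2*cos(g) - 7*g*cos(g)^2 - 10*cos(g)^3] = -4*g^2*cos(g) - 16*g*sin(g) + 14*g*cos(2*g) + 6*g + 14*sin(2*g) + 31*cos(g)/2 + 45*cos(3*g)/2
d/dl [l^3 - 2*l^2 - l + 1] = 3*l^2 - 4*l - 1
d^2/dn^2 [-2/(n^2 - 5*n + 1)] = 4*(n^2 - 5*n - (2*n - 5)^2 + 1)/(n^2 - 5*n + 1)^3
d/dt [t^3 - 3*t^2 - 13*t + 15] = 3*t^2 - 6*t - 13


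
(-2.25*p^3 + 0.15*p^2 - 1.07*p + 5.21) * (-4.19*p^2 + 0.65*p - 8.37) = 9.4275*p^5 - 2.091*p^4 + 23.4133*p^3 - 23.7809*p^2 + 12.3424*p - 43.6077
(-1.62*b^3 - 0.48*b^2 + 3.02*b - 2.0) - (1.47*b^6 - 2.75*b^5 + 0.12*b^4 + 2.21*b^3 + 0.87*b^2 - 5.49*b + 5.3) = -1.47*b^6 + 2.75*b^5 - 0.12*b^4 - 3.83*b^3 - 1.35*b^2 + 8.51*b - 7.3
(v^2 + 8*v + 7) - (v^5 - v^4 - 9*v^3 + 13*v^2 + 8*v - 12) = -v^5 + v^4 + 9*v^3 - 12*v^2 + 19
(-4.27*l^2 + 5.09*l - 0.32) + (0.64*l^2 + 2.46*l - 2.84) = -3.63*l^2 + 7.55*l - 3.16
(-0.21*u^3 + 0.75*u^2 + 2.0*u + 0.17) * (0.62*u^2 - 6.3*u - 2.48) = -0.1302*u^5 + 1.788*u^4 - 2.9642*u^3 - 14.3546*u^2 - 6.031*u - 0.4216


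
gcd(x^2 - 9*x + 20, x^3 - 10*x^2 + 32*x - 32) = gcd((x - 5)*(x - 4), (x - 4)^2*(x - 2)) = x - 4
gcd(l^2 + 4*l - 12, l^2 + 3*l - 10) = l - 2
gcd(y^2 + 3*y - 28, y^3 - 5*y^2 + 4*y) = y - 4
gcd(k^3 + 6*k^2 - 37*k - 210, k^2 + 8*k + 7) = k + 7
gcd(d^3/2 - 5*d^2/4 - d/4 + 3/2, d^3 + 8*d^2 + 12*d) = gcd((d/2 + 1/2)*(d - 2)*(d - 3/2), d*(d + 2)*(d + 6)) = 1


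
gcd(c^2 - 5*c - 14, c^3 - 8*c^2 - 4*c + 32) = c + 2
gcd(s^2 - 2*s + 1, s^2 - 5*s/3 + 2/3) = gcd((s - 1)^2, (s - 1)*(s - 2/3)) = s - 1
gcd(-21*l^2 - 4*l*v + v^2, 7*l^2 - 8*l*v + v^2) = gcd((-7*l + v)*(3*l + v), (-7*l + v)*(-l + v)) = -7*l + v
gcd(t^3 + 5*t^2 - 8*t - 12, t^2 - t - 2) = t^2 - t - 2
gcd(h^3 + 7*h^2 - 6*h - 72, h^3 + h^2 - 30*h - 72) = h + 4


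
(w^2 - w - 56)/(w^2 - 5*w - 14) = (-w^2 + w + 56)/(-w^2 + 5*w + 14)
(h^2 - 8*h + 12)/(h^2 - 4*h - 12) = (h - 2)/(h + 2)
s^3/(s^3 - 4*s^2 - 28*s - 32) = s^3/(s^3 - 4*s^2 - 28*s - 32)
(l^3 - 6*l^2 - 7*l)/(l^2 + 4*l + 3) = l*(l - 7)/(l + 3)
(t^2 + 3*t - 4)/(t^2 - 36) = (t^2 + 3*t - 4)/(t^2 - 36)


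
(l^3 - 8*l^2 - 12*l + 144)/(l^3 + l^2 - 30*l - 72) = (l - 6)/(l + 3)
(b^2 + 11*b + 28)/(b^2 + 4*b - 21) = (b + 4)/(b - 3)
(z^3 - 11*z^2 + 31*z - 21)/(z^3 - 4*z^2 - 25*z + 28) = (z - 3)/(z + 4)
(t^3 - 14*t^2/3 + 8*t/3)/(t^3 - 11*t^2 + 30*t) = (3*t^2 - 14*t + 8)/(3*(t^2 - 11*t + 30))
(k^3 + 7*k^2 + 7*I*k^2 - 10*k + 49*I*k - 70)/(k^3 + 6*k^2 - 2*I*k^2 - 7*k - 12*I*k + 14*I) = (k^2 + 7*I*k - 10)/(k^2 - k*(1 + 2*I) + 2*I)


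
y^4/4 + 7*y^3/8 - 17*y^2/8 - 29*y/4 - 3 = (y/4 + 1)*(y - 3)*(y + 1/2)*(y + 2)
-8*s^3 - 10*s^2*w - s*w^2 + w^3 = (-4*s + w)*(s + w)*(2*s + w)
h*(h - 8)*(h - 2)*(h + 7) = h^4 - 3*h^3 - 54*h^2 + 112*h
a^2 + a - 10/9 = (a - 2/3)*(a + 5/3)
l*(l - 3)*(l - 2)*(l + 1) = l^4 - 4*l^3 + l^2 + 6*l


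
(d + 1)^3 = d^3 + 3*d^2 + 3*d + 1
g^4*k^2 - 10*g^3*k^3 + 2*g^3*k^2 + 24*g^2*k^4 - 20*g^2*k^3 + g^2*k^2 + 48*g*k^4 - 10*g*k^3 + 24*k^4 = (g - 6*k)*(g - 4*k)*(g*k + k)^2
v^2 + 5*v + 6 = (v + 2)*(v + 3)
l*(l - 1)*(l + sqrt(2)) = l^3 - l^2 + sqrt(2)*l^2 - sqrt(2)*l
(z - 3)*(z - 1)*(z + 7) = z^3 + 3*z^2 - 25*z + 21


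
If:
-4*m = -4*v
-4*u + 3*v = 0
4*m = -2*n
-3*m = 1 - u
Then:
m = -4/9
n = 8/9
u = -1/3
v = -4/9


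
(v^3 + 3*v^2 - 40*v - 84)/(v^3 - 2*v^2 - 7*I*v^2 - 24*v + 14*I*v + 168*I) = (v^2 + 9*v + 14)/(v^2 + v*(4 - 7*I) - 28*I)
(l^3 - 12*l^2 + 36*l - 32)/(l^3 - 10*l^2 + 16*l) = (l - 2)/l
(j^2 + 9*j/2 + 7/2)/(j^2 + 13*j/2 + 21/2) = (j + 1)/(j + 3)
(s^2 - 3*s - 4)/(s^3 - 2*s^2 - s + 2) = (s - 4)/(s^2 - 3*s + 2)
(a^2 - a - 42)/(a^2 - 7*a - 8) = (-a^2 + a + 42)/(-a^2 + 7*a + 8)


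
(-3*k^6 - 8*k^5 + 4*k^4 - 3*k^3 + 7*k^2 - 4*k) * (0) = 0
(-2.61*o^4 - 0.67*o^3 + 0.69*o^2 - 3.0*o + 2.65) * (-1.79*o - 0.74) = 4.6719*o^5 + 3.1307*o^4 - 0.7393*o^3 + 4.8594*o^2 - 2.5235*o - 1.961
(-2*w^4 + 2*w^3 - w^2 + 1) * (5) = -10*w^4 + 10*w^3 - 5*w^2 + 5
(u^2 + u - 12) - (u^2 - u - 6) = 2*u - 6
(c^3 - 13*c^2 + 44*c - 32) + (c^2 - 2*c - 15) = c^3 - 12*c^2 + 42*c - 47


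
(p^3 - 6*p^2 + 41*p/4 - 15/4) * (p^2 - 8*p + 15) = p^5 - 14*p^4 + 293*p^3/4 - 703*p^2/4 + 735*p/4 - 225/4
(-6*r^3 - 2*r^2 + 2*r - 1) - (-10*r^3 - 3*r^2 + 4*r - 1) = 4*r^3 + r^2 - 2*r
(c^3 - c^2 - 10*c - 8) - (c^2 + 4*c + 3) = c^3 - 2*c^2 - 14*c - 11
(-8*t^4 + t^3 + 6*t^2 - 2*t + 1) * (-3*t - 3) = 24*t^5 + 21*t^4 - 21*t^3 - 12*t^2 + 3*t - 3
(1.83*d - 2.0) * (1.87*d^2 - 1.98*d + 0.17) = 3.4221*d^3 - 7.3634*d^2 + 4.2711*d - 0.34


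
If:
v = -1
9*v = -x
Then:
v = -1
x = 9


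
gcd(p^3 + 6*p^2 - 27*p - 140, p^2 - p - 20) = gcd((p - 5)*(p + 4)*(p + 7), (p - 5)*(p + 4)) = p^2 - p - 20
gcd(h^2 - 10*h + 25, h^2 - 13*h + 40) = h - 5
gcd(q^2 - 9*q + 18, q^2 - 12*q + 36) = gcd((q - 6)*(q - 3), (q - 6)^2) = q - 6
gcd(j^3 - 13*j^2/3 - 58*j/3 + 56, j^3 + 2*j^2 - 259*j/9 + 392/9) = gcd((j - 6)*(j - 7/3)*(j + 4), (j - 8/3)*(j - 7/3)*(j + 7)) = j - 7/3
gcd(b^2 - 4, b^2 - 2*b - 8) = b + 2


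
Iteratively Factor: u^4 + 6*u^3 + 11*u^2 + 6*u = (u + 2)*(u^3 + 4*u^2 + 3*u) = (u + 1)*(u + 2)*(u^2 + 3*u) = u*(u + 1)*(u + 2)*(u + 3)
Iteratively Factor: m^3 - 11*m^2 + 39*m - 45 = (m - 5)*(m^2 - 6*m + 9) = (m - 5)*(m - 3)*(m - 3)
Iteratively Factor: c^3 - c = (c - 1)*(c^2 + c) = c*(c - 1)*(c + 1)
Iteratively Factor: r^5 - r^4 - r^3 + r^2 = (r)*(r^4 - r^3 - r^2 + r) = r*(r + 1)*(r^3 - 2*r^2 + r) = r*(r - 1)*(r + 1)*(r^2 - r) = r^2*(r - 1)*(r + 1)*(r - 1)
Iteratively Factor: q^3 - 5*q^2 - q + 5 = (q - 5)*(q^2 - 1) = (q - 5)*(q + 1)*(q - 1)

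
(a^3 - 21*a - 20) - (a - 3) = a^3 - 22*a - 17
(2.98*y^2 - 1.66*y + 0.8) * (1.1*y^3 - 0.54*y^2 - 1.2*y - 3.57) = 3.278*y^5 - 3.4352*y^4 - 1.7996*y^3 - 9.0786*y^2 + 4.9662*y - 2.856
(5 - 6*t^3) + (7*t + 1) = -6*t^3 + 7*t + 6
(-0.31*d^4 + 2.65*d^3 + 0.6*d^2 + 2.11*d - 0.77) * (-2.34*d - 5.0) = 0.7254*d^5 - 4.651*d^4 - 14.654*d^3 - 7.9374*d^2 - 8.7482*d + 3.85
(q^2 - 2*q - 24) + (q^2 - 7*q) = 2*q^2 - 9*q - 24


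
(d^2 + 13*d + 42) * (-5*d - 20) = -5*d^3 - 85*d^2 - 470*d - 840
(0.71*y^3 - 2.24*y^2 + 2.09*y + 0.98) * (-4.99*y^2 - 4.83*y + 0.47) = -3.5429*y^5 + 7.7483*y^4 + 0.723800000000001*y^3 - 16.0377*y^2 - 3.7511*y + 0.4606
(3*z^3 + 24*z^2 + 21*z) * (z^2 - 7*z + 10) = 3*z^5 + 3*z^4 - 117*z^3 + 93*z^2 + 210*z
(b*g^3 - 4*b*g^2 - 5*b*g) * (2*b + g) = 2*b^2*g^3 - 8*b^2*g^2 - 10*b^2*g + b*g^4 - 4*b*g^3 - 5*b*g^2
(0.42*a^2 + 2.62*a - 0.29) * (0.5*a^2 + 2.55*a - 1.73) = 0.21*a^4 + 2.381*a^3 + 5.8094*a^2 - 5.2721*a + 0.5017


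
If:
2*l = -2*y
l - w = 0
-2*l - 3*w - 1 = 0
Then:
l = -1/5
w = -1/5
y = 1/5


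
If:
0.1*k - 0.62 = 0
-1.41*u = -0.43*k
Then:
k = 6.20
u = 1.89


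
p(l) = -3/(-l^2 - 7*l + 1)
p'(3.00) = -0.05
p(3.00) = 0.10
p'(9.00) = 0.00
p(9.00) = 0.02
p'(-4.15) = 0.02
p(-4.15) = -0.23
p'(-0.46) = -1.14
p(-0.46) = -0.75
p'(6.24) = -0.01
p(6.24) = 0.04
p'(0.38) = -7.15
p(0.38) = 1.66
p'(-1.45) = -0.15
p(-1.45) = -0.33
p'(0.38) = -7.15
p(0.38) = 1.66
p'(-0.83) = -0.43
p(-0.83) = -0.49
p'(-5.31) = 0.11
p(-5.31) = -0.30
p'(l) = -3*(2*l + 7)/(-l^2 - 7*l + 1)^2 = 3*(-2*l - 7)/(l^2 + 7*l - 1)^2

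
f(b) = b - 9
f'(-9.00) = 1.00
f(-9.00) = -18.00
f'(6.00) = 1.00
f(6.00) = -3.00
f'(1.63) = 1.00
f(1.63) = -7.37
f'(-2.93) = 1.00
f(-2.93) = -11.93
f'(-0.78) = 1.00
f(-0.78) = -9.78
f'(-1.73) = 1.00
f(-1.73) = -10.73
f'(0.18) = 1.00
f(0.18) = -8.82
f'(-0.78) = 1.00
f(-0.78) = -9.78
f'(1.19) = 1.00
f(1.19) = -7.81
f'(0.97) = 1.00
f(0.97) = -8.03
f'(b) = 1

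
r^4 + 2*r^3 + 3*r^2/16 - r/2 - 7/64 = (r - 1/2)*(r + 1/4)*(r + 1/2)*(r + 7/4)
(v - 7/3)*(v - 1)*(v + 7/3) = v^3 - v^2 - 49*v/9 + 49/9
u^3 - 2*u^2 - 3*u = u*(u - 3)*(u + 1)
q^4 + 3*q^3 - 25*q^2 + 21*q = q*(q - 3)*(q - 1)*(q + 7)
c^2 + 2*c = c*(c + 2)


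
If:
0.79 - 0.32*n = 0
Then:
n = 2.47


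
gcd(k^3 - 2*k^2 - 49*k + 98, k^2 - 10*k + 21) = k - 7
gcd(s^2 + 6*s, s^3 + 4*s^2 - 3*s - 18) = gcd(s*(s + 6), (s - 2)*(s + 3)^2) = 1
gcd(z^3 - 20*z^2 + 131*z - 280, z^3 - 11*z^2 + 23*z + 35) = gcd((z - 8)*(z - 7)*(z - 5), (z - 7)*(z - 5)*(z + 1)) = z^2 - 12*z + 35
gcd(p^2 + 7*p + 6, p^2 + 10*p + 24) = p + 6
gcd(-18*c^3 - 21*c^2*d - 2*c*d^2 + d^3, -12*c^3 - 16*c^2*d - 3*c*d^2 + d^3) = 6*c^2 + 5*c*d - d^2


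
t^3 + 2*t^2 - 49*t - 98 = (t - 7)*(t + 2)*(t + 7)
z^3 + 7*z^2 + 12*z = z*(z + 3)*(z + 4)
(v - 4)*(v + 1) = v^2 - 3*v - 4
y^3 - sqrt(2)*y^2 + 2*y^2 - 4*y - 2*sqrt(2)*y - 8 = (y + 2)*(y - 2*sqrt(2))*(y + sqrt(2))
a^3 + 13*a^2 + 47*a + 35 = (a + 1)*(a + 5)*(a + 7)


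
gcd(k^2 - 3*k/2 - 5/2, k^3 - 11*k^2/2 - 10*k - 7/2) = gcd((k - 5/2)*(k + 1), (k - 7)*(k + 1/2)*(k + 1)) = k + 1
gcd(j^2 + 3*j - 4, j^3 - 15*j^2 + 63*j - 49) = j - 1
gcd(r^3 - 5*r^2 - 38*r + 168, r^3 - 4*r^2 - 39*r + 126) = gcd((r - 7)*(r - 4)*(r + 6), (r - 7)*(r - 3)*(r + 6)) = r^2 - r - 42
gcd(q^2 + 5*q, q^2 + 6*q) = q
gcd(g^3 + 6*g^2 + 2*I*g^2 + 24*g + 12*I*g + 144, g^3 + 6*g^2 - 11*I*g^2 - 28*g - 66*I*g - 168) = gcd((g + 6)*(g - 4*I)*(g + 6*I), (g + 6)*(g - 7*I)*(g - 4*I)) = g^2 + g*(6 - 4*I) - 24*I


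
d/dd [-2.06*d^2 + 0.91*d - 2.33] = 0.91 - 4.12*d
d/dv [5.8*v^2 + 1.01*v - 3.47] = 11.6*v + 1.01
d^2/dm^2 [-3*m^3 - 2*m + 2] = -18*m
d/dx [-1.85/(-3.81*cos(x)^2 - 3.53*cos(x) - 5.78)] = (14.097*cos(x) + 6.5305)*sin(x)/(3.81*cos(x)^2 + 3.53*cos(x) + 5.78)^2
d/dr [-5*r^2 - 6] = -10*r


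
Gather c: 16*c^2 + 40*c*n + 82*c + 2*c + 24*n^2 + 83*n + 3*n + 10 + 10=16*c^2 + c*(40*n + 84) + 24*n^2 + 86*n + 20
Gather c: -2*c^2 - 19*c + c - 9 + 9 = -2*c^2 - 18*c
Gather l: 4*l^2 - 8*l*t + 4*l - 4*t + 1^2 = 4*l^2 + l*(4 - 8*t) - 4*t + 1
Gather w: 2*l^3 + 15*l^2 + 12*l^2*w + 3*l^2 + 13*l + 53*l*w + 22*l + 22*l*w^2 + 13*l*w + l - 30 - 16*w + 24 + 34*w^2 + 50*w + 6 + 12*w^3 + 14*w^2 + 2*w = 2*l^3 + 18*l^2 + 36*l + 12*w^3 + w^2*(22*l + 48) + w*(12*l^2 + 66*l + 36)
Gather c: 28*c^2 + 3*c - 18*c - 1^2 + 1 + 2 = 28*c^2 - 15*c + 2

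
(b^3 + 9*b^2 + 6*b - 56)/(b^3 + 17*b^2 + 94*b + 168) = (b - 2)/(b + 6)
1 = 1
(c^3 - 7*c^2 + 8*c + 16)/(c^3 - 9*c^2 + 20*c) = (c^2 - 3*c - 4)/(c*(c - 5))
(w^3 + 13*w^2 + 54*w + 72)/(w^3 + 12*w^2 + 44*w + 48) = (w + 3)/(w + 2)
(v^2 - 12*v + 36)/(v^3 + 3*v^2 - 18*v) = (v^2 - 12*v + 36)/(v*(v^2 + 3*v - 18))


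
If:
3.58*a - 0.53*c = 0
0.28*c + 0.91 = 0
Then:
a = -0.48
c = -3.25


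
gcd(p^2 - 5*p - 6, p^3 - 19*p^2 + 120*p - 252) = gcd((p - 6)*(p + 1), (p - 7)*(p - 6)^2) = p - 6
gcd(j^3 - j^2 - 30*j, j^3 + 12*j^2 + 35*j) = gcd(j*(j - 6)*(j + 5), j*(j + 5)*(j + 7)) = j^2 + 5*j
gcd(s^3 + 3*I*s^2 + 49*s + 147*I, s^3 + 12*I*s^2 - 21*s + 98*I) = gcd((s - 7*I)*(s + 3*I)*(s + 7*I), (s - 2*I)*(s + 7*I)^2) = s + 7*I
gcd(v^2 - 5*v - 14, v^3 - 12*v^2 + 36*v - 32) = 1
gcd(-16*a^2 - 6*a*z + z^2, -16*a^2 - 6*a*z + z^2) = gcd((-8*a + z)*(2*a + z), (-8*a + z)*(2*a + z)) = -16*a^2 - 6*a*z + z^2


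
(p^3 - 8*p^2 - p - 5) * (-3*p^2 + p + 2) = -3*p^5 + 25*p^4 - 3*p^3 - 2*p^2 - 7*p - 10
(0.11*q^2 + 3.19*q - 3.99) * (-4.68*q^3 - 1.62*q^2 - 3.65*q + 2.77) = -0.5148*q^5 - 15.1074*q^4 + 13.1039*q^3 - 4.875*q^2 + 23.3998*q - 11.0523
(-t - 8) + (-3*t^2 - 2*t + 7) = -3*t^2 - 3*t - 1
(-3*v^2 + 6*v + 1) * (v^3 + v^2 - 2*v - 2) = -3*v^5 + 3*v^4 + 13*v^3 - 5*v^2 - 14*v - 2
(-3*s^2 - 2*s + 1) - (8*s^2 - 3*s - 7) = -11*s^2 + s + 8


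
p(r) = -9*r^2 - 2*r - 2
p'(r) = -18*r - 2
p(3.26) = -104.17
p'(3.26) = -60.68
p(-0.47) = -3.05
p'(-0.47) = 6.46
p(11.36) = -1186.17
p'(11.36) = -206.48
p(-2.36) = -47.41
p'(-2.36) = 40.48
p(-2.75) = -64.56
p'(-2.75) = 47.50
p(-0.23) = -2.02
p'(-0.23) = 2.14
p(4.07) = -159.22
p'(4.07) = -75.26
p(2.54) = -65.14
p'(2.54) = -47.72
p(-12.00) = -1274.00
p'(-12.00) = 214.00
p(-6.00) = -314.00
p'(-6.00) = 106.00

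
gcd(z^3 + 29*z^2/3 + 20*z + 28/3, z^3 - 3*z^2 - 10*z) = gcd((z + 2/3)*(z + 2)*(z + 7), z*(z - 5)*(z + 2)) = z + 2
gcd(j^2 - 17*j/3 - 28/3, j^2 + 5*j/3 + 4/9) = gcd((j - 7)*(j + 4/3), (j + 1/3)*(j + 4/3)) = j + 4/3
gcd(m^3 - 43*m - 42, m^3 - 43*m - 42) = m^3 - 43*m - 42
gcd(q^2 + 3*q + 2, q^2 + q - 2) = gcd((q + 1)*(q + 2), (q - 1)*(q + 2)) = q + 2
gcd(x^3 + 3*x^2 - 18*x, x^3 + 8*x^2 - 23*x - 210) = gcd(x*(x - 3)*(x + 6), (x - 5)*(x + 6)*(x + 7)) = x + 6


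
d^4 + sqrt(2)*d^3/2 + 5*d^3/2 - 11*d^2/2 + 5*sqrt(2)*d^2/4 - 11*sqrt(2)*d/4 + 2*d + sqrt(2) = (d - 1)*(d - 1/2)*(d + 4)*(d + sqrt(2)/2)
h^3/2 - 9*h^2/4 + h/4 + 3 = (h/2 + 1/2)*(h - 4)*(h - 3/2)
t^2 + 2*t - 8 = (t - 2)*(t + 4)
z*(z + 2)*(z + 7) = z^3 + 9*z^2 + 14*z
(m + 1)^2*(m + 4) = m^3 + 6*m^2 + 9*m + 4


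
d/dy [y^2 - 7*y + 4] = 2*y - 7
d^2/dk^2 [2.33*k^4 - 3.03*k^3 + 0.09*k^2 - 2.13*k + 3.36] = 27.96*k^2 - 18.18*k + 0.18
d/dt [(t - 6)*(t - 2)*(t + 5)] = 3*t^2 - 6*t - 28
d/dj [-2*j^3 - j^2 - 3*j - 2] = -6*j^2 - 2*j - 3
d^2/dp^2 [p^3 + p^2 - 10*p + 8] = 6*p + 2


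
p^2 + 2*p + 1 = (p + 1)^2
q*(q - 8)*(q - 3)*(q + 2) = q^4 - 9*q^3 + 2*q^2 + 48*q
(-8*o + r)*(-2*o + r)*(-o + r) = -16*o^3 + 26*o^2*r - 11*o*r^2 + r^3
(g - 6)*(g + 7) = g^2 + g - 42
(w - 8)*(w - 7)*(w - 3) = w^3 - 18*w^2 + 101*w - 168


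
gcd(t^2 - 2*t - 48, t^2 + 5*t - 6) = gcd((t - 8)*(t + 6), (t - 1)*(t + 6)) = t + 6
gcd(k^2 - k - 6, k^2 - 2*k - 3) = k - 3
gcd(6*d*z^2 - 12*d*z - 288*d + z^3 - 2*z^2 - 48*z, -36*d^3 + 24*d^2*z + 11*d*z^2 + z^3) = 6*d + z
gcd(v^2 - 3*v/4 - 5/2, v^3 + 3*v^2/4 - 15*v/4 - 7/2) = v - 2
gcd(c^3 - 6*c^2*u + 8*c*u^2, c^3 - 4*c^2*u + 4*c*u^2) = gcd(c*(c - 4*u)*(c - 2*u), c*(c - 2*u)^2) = -c^2 + 2*c*u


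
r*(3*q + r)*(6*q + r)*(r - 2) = 18*q^2*r^2 - 36*q^2*r + 9*q*r^3 - 18*q*r^2 + r^4 - 2*r^3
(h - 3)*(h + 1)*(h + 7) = h^3 + 5*h^2 - 17*h - 21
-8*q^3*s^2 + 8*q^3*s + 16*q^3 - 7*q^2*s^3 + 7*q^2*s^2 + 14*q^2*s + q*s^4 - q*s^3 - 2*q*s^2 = (-8*q + s)*(q + s)*(s - 2)*(q*s + q)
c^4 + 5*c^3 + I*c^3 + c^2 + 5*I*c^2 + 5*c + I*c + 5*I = (c + 5)*(c - I)*(c + I)^2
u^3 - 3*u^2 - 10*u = u*(u - 5)*(u + 2)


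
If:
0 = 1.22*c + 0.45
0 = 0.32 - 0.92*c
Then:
No Solution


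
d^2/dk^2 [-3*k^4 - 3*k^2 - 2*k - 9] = -36*k^2 - 6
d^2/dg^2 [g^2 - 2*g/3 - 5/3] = 2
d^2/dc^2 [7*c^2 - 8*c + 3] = 14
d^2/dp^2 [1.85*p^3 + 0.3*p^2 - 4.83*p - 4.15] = 11.1*p + 0.6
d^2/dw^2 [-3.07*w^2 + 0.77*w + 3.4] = -6.14000000000000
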